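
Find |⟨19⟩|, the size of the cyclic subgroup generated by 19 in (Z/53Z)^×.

Since 19 ∈ (Z/53Z)^×, its order divides φ(53) = 53 − 1 = 52 = 2^2 · 13.
Divisors of 52: 1, 2, 4, 13, 26, 52.
Check 19^d mod 53 for each divisor in increasing order:
19^1 ≡ 19 (mod 53)
19^2 ≡ 43 (mod 53)
19^4 ≡ 47 (mod 53)
19^13 ≡ 30 (mod 53)
19^26 ≡ 52 (mod 53)
19^52 ≡ 1 (mod 53) ✓
The smallest such exponent is 52, so the order of 19 is 52.

52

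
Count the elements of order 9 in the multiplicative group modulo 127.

6

φ(127) = 127 − 1 = 126 = 2 · 3^2 · 7.
In a cyclic group of order 126, there are φ(d) elements of order d for each divisor d of 126, and zero for non-divisors.
9 = 3^2 divides 126, and φ(9) = 6.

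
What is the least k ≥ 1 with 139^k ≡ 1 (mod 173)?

43

ord(139) | φ(173) = 173 − 1 = 172 = 2^2 · 43.
Divisors of 172: 1, 2, 4, 43, 86, 172.
Compute 139^d (mod 173) for the divisors d until we hit 1:
139^1 ≡ 139
139^2 ≡ 118
139^4 ≡ 84
139^43 ≡ 1
So ord_173(139) = 43.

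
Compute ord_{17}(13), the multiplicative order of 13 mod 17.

4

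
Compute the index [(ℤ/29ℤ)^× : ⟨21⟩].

1

Since 21 ∈ (Z/29Z)^×, its order divides φ(29) = 29 − 1 = 28 = 2^2 · 7.
Divisors of 28: 1, 2, 4, 7, 14, 28.
Check 21^d mod 29 for each divisor in increasing order:
21^1 ≡ 21 (mod 29)
21^2 ≡ 6 (mod 29)
21^4 ≡ 7 (mod 29)
21^7 ≡ 12 (mod 29)
21^14 ≡ 28 (mod 29)
21^28 ≡ 1 (mod 29) ✓
So ord_29(21) = 28, hence |⟨21⟩| = 28.
[(Z/29Z)^× : ⟨21⟩] = 28/28 = 1.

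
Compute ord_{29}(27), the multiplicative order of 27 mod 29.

28

Since 27 ∈ (Z/29Z)^×, its order divides φ(29) = 29 − 1 = 28 = 2^2 · 7.
Divisors of 28: 1, 2, 4, 7, 14, 28.
Evaluate successive powers at the divisors of 28:
27^1 ≡ 27
27^2 ≡ 4
27^4 ≡ 16
27^7 ≡ 17
27^14 ≡ 28
27^28 ≡ 1
Therefore the multiplicative order of 27 modulo 29 is 28.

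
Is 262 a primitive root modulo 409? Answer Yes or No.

No

φ(409) = 409 − 1 = 408 = 2^3 · 3 · 17.
It suffices to check that the order of 262 is not a proper divisor of 408: compute 262^(408/q) for q ∈ {2, 3, 17}.
262^204 ≡ 1 (mod 409)  [q = 2: ≡ 1 ✗]
262^136 ≡ 1 (mod 409)  [q = 3: ≡ 1 ✗]
262^24 ≡ 5 (mod 409)  [q = 17: ≢ 1 ✓]
Since 262^204 ≡ 1, the order of 262 divides 204 < 408, so 262 is not a primitive root.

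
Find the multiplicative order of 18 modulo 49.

3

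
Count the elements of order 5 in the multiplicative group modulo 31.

φ(31) = 31 − 1 = 30 = 2 · 3 · 5.
(Z/31Z)^× is cyclic (|G| = 30); a cyclic group of order m has exactly φ(d) elements of each order d | m, and none otherwise.
5 | 30, and φ(5) = 5 − 1 = 4.

4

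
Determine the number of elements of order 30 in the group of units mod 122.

φ(122) = φ(2)·φ(61) = 1·60 = 60 = 2^2 · 3 · 5.
In a cyclic group of order 60, there are φ(d) elements of order d for each divisor d of 60, and zero for non-divisors.
30 = 2 · 3 · 5 divides 60, and φ(30) = 8.

8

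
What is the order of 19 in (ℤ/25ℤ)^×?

10

The order of 19 must divide φ(25) = φ(5^2) = 5·(5−1) = 20 = 2^2 · 5.
Divisors of 20: 1, 2, 4, 5, 10, 20.
Test each divisor d:
19^1 ≡ 19
19^2 ≡ 11
19^4 ≡ 21
19^5 ≡ 24
19^10 ≡ 1
The smallest such exponent is 10, so the order of 19 is 10.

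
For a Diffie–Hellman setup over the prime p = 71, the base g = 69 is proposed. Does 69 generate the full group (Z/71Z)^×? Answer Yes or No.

Yes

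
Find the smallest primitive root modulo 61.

φ(61) = 61 − 1 = 60 = 2^2 · 3 · 5.
g is a primitive root iff g^(60/q) ≢ 1 (mod 61) for each prime q ∈ {2, 3, 5}.
g = 2: 2^30 ≡ 60; 2^20 ≡ 47; 2^12 ≡ 9 — none is 1, so 2 is a primitive root.
The smallest primitive root modulo 61 is 2.

2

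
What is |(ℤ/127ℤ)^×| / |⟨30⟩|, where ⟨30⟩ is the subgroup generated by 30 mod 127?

The order of 30 must divide φ(127) = 127 − 1 = 126 = 2 · 3^2 · 7.
Divisors of 126: 1, 2, 3, 6, 7, 9, 14, 18, 21, 42, 63, 126.
Test each divisor d:
30^1 ≡ 30 (mod 127)
30^2 ≡ 11 (mod 127)
30^3 ≡ 76 (mod 127)
30^6 ≡ 61 (mod 127)
30^7 ≡ 52 (mod 127)
30^9 ≡ 64 (mod 127)
30^14 ≡ 37 (mod 127)
30^18 ≡ 32 (mod 127)
30^21 ≡ 19 (mod 127)
30^42 ≡ 107 (mod 127)
30^63 ≡ 1 (mod 127) ✓
Thus |⟨30⟩| = ord(30) = 63.
Index = |(Z/127Z)^×| / |⟨30⟩| = 126 / 63 = 2.

2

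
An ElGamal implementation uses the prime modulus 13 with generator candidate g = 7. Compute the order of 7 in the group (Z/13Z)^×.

12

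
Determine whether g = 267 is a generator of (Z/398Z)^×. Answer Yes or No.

φ(398) = φ(2)·φ(199) = 1·198 = 198 = 2 · 3^2 · 11.
Test 267^(198/q) mod 398 for each prime factor q of 198:
267^99 ≡ 397 (mod 398)  [q = 2: ≢ 1 ✓]
267^66 ≡ 291 (mod 398)  [q = 3: ≢ 1 ✓]
267^18 ≡ 387 (mod 398)  [q = 11: ≢ 1 ✓]
None equal 1, so ord_398(267) = 198: 267 is a primitive root.

Yes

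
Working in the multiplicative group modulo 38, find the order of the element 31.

6

ord(31) | φ(38) = φ(2)·φ(19) = 1·18 = 18 = 2 · 3^2.
Divisors of 18: 1, 2, 3, 6, 9, 18.
Check 31^d mod 38 for each divisor in increasing order:
31^1 ≡ 31 (mod 38)
31^2 ≡ 11 (mod 38)
31^3 ≡ 37 (mod 38)
31^6 ≡ 1 (mod 38) ✓
So ord_38(31) = 6.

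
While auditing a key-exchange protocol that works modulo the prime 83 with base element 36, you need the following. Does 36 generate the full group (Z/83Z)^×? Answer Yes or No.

No

φ(83) = 83 − 1 = 82 = 2 · 41.
Test 36^(82/q) mod 83 for each prime factor q of 82:
36^41 ≡ 1 (mod 83)  [q = 2: ≡ 1 ✗]
36^2 ≡ 51 (mod 83)  [q = 41: ≢ 1 ✓]
36^41 ≡ 1 shows ord(36) | 41, strictly less than φ(83); not a primitive root.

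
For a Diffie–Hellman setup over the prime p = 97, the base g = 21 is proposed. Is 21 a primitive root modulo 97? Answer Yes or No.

Yes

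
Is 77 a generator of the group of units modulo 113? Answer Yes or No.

φ(113) = 113 − 1 = 112 = 2^4 · 7.
It suffices to check that the order of 77 is not a proper divisor of 112: compute 77^(112/q) for q ∈ {2, 7}.
77^56 ≡ 1 (mod 113)  [q = 2: ≡ 1 ✗]
77^16 ≡ 109 (mod 113)  [q = 7: ≢ 1 ✓]
77^56 ≡ 1 shows ord(77) | 56, strictly less than φ(113); not a primitive root.

No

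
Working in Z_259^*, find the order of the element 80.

12

Since 80 ∈ (Z/259Z)^×, its order divides φ(259) = φ(7·37) = (7−1)·(37−1) = 6·36 = 216 = 2^3 · 3^3.
Divisors of 216: 1, 2, 3, 4, 6, 8, 9, 12, 18, 24, 27, 36, 54, 72, 108, 216.
Evaluate successive powers at the divisors of 216:
80^1 ≡ 80 (mod 259)
80^2 ≡ 184 (mod 259)
80^3 ≡ 216 (mod 259)
80^4 ≡ 186 (mod 259)
80^6 ≡ 36 (mod 259)
80^8 ≡ 149 (mod 259)
80^9 ≡ 6 (mod 259)
80^12 ≡ 1 (mod 259) ✓
So ord_259(80) = 12.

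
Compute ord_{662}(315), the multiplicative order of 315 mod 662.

30

ord(315) | φ(662) = φ(2)·φ(331) = 1·330 = 330 = 2 · 3 · 5 · 11.
Divisors of 330: 1, 2, 3, 5, 6, 10, 11, 15, 22, 30, 33, 55, 66, 110, 165, 330.
Evaluate successive powers at the divisors of 330:
315^1 ≡ 315 (mod 662)
315^2 ≡ 587 (mod 662)
315^3 ≡ 207 (mod 662)
315^5 ≡ 363 (mod 662)
315^6 ≡ 481 (mod 662)
315^10 ≡ 31 (mod 662)
315^11 ≡ 497 (mod 662)
315^15 ≡ 661 (mod 662)
315^22 ≡ 83 (mod 662)
315^30 ≡ 1 (mod 662) ✓
Hence ord(315) = 30.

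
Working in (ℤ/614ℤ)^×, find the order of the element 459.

102

Since 459 ∈ (Z/614Z)^×, its order divides φ(614) = φ(2)·φ(307) = 1·306 = 306 = 2 · 3^2 · 17.
Divisors of 306: 1, 2, 3, 6, 9, 17, 18, 34, 51, 102, 153, 306.
Evaluate successive powers at the divisors of 306:
459^1 ≡ 459 (mod 614)
459^2 ≡ 79 (mod 614)
459^3 ≡ 35 (mod 614)
459^6 ≡ 611 (mod 614)
459^9 ≡ 509 (mod 614)
459^17 ≡ 325 (mod 614)
459^18 ≡ 587 (mod 614)
459^34 ≡ 17 (mod 614)
459^51 ≡ 613 (mod 614)
459^102 ≡ 1 (mod 614) ✓
Therefore the multiplicative order of 459 modulo 614 is 102.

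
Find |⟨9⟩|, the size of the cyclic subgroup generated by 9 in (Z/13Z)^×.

By Lagrange's theorem, ord_13(9) divides φ(13) = 13 − 1 = 12 = 2^2 · 3.
Divisors of 12: 1, 2, 3, 4, 6, 12.
Check 9^d mod 13 for each divisor in increasing order:
9^1 ≡ 9 (mod 13)
9^2 ≡ 3 (mod 13)
9^3 ≡ 1 (mod 13) ✓
The smallest such exponent is 3, so the order of 9 is 3.

3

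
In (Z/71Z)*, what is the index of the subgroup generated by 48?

10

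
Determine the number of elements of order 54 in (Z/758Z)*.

φ(758) = φ(2)·φ(379) = 1·378 = 378 = 2 · 3^3 · 7.
Since (Z/758Z)^× is cyclic of order 378, the number of elements of order d is φ(d) when d | 378 and 0 otherwise.
54 = 2 · 3^3 divides 378, and φ(54) = 18.

18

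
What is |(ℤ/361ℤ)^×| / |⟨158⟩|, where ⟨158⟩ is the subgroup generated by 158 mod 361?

2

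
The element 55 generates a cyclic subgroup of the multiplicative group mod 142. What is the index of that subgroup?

By Lagrange's theorem, ord_142(55) divides φ(142) = φ(2)·φ(71) = 1·70 = 70 = 2 · 5 · 7.
Divisors of 70: 1, 2, 5, 7, 10, 14, 35, 70.
Compute 55^d (mod 142) for the divisors d until we hit 1:
55^1 ≡ 55 (mod 142)
55^2 ≡ 43 (mod 142)
55^5 ≡ 23 (mod 142)
55^7 ≡ 137 (mod 142)
55^10 ≡ 103 (mod 142)
55^14 ≡ 25 (mod 142)
55^35 ≡ 141 (mod 142)
55^70 ≡ 1 (mod 142) ✓
So ord_142(55) = 70, hence |⟨55⟩| = 70.
[(Z/142Z)^× : ⟨55⟩] = 70/70 = 1.

1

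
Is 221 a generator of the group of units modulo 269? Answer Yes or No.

φ(269) = 269 − 1 = 268 = 2^2 · 67.
Test 221^(268/q) mod 269 for each prime factor q of 268:
221^134 ≡ 268 (mod 269)  [q = 2: ≢ 1 ✓]
221^4 ≡ 239 (mod 269)  [q = 67: ≢ 1 ✓]
All checks pass, so 221 has order 268 and is a primitive root modulo 269.

Yes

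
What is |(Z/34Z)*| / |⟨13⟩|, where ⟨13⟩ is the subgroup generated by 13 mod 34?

4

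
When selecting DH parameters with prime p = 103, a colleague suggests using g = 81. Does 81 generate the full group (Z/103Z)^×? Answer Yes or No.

φ(103) = 103 − 1 = 102 = 2 · 3 · 17.
Test 81^(102/q) mod 103 for each prime factor q of 102:
81^51 ≡ 1 (mod 103)  [q = 2: ≡ 1 ✗]
81^34 ≡ 1 (mod 103)  [q = 3: ≡ 1 ✗]
81^6 ≡ 79 (mod 103)  [q = 17: ≢ 1 ✓]
Since 81^51 ≡ 1, the order of 81 divides 51 < 102, so 81 is not a primitive root.

No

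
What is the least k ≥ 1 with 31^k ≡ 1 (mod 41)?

10

The order of 31 must divide φ(41) = 41 − 1 = 40 = 2^3 · 5.
Divisors of 40: 1, 2, 4, 5, 8, 10, 20, 40.
Test each divisor d:
31^1 ≡ 31
31^2 ≡ 18
31^4 ≡ 37
31^5 ≡ 40
31^8 ≡ 16
31^10 ≡ 1
The smallest such exponent is 10, so the order of 31 is 10.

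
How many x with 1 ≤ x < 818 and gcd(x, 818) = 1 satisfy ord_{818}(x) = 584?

φ(818) = φ(2)·φ(409) = 1·408 = 408 = 2^3 · 3 · 17.
(Z/818Z)^× is cyclic (|G| = 408); a cyclic group of order m has exactly φ(d) elements of each order d | m, and none otherwise.
Since 584 ∤ 408, the count is 0.

0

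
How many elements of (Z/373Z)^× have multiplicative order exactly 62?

30

φ(373) = 373 − 1 = 372 = 2^2 · 3 · 31.
Since (Z/373Z)^× is cyclic of order 372, the number of elements of order d is φ(d) when d | 372 and 0 otherwise.
62 = 2 · 31 divides 372, and φ(62) = 30.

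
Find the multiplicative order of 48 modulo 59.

29

The order of 48 must divide φ(59) = 59 − 1 = 58 = 2 · 29.
Divisors of 58: 1, 2, 29, 58.
Test each divisor d:
48^1 ≡ 48 (mod 59)
48^2 ≡ 3 (mod 59)
48^29 ≡ 1 (mod 59) ✓
Hence ord(48) = 29.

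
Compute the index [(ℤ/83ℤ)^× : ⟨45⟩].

ord(45) | φ(83) = 83 − 1 = 82 = 2 · 41.
Divisors of 82: 1, 2, 41, 82.
Compute 45^d (mod 83) for the divisors d until we hit 1:
45^1 ≡ 45 (mod 83)
45^2 ≡ 33 (mod 83)
45^41 ≡ 82 (mod 83)
45^82 ≡ 1 (mod 83) ✓
So ord_83(45) = 82, hence |⟨45⟩| = 82.
[(Z/83Z)^× : ⟨45⟩] = 82/82 = 1.

1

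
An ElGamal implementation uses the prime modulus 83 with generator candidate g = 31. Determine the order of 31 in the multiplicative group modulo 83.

41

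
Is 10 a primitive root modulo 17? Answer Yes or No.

Yes

φ(17) = 17 − 1 = 16 = 2^4.
10 is a primitive root mod 17 iff 10^(φ(17)/q) ≢ 1 for every prime q | φ(17), i.e. q ∈ {2}.
10^8 ≡ 16 (mod 17)  [q = 2: ≢ 1 ✓]
None equal 1, so ord_17(10) = 16: 10 is a primitive root.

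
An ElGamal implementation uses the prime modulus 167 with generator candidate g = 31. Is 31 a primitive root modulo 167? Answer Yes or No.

No

φ(167) = 167 − 1 = 166 = 2 · 83.
31 is a primitive root mod 167 iff 31^(φ(167)/q) ≢ 1 for every prime q | φ(167), i.e. q ∈ {2, 83}.
31^83 ≡ 1 (mod 167)  [q = 2: ≡ 1 ✗]
31^2 ≡ 126 (mod 167)  [q = 83: ≢ 1 ✓]
The check at q = 2 fails, so 31 generates a proper subgroup.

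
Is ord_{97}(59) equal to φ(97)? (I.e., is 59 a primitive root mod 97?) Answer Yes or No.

φ(97) = 97 − 1 = 96 = 2^5 · 3.
It suffices to check that the order of 59 is not a proper divisor of 96: compute 59^(96/q) for q ∈ {2, 3}.
59^48 ≡ 96 (mod 97)  [q = 2: ≢ 1 ✓]
59^32 ≡ 35 (mod 97)  [q = 3: ≢ 1 ✓]
All checks pass, so 59 has order 96 and is a primitive root modulo 97.

Yes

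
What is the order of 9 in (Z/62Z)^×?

15

Since 9 ∈ (Z/62Z)^×, its order divides φ(62) = φ(2)·φ(31) = 1·30 = 30 = 2 · 3 · 5.
Divisors of 30: 1, 2, 3, 5, 6, 10, 15, 30.
Evaluate successive powers at the divisors of 30:
9^1 ≡ 9
9^2 ≡ 19
9^3 ≡ 47
9^5 ≡ 25
9^6 ≡ 39
9^10 ≡ 5
9^15 ≡ 1
Therefore the multiplicative order of 9 modulo 62 is 15.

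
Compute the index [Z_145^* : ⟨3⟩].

4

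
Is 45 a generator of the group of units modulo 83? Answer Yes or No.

Yes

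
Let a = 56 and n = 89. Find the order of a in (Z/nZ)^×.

88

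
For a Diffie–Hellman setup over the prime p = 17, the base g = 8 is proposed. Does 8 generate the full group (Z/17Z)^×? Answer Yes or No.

No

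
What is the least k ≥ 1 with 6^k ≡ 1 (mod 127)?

126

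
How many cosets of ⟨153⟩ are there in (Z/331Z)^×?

6

By Lagrange's theorem, ord_331(153) divides φ(331) = 331 − 1 = 330 = 2 · 3 · 5 · 11.
Divisors of 330: 1, 2, 3, 5, 6, 10, 11, 15, 22, 30, 33, 55, 66, 110, 165, 330.
Evaluate successive powers at the divisors of 330:
153^1 ≡ 153 (mod 331)
153^2 ≡ 239 (mod 331)
153^3 ≡ 157 (mod 331)
153^5 ≡ 120 (mod 331)
153^6 ≡ 155 (mod 331)
153^10 ≡ 167 (mod 331)
153^11 ≡ 64 (mod 331)
153^15 ≡ 180 (mod 331)
153^22 ≡ 124 (mod 331)
153^30 ≡ 293 (mod 331)
153^33 ≡ 323 (mod 331)
153^55 ≡ 1 (mod 331) ✓
Thus |⟨153⟩| = ord(153) = 55.
[(Z/331Z)^× : ⟨153⟩] = 330/55 = 6.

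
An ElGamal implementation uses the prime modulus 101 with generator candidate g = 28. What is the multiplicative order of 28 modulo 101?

By Lagrange's theorem, ord_101(28) divides φ(101) = 101 − 1 = 100 = 2^2 · 5^2.
Divisors of 100: 1, 2, 4, 5, 10, 20, 25, 50, 100.
Test each divisor d:
28^1 ≡ 28 (mod 101)
28^2 ≡ 77 (mod 101)
28^4 ≡ 71 (mod 101)
28^5 ≡ 69 (mod 101)
28^10 ≡ 14 (mod 101)
28^20 ≡ 95 (mod 101)
28^25 ≡ 91 (mod 101)
28^50 ≡ 100 (mod 101)
28^100 ≡ 1 (mod 101) ✓
So ord_101(28) = 100.

100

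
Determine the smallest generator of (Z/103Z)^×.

5

φ(103) = 103 − 1 = 102 = 2 · 3 · 17.
g is a primitive root iff g^(102/q) ≢ 1 (mod 103) for each prime q ∈ {2, 3, 17}.
g = 2: 2^51 ≡ 1 — hits 1, so not a primitive root.
g = 3: 3^51 ≡ 102; 3^34 ≡ 1 — hits 1, so not a primitive root.
g = 4: 4^51 ≡ 1 — hits 1, so not a primitive root.
g = 5: 5^51 ≡ 102; 5^34 ≡ 56; 5^6 ≡ 72 — none is 1, so 5 is a primitive root.
The smallest primitive root modulo 103 is 5.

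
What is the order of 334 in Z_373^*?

ord(334) | φ(373) = 373 − 1 = 372 = 2^2 · 3 · 31.
Divisors of 372: 1, 2, 3, 4, 6, 12, 31, 62, 93, 124, 186, 372.
Evaluate successive powers at the divisors of 372:
334^1 ≡ 334
334^2 ≡ 29
334^3 ≡ 361
334^4 ≡ 95
334^6 ≡ 144
334^12 ≡ 221
334^31 ≡ 89
334^62 ≡ 88
334^93 ≡ 372
334^124 ≡ 284
334^186 ≡ 1
So ord_373(334) = 186.

186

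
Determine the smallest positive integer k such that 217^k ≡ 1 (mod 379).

21

The order of 217 must divide φ(379) = 379 − 1 = 378 = 2 · 3^3 · 7.
Divisors of 378: 1, 2, 3, 6, 7, 9, 14, 18, 21, 27, 42, 54, 63, 126, 189, 378.
Evaluate successive powers at the divisors of 378:
217^1 ≡ 217
217^2 ≡ 93
217^3 ≡ 94
217^6 ≡ 119
217^7 ≡ 51
217^9 ≡ 195
217^14 ≡ 327
217^18 ≡ 125
217^21 ≡ 1
So ord_379(217) = 21.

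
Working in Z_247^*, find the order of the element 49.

The order of 49 must divide φ(247) = φ(13·19) = (13−1)·(19−1) = 12·18 = 216 = 2^3 · 3^3.
Divisors of 216: 1, 2, 3, 4, 6, 8, 9, 12, 18, 24, 27, 36, 54, 72, 108, 216.
Test each divisor d:
49^1 ≡ 49
49^2 ≡ 178
49^3 ≡ 77
49^4 ≡ 68
49^6 ≡ 1
The smallest such exponent is 6, so the order of 49 is 6.

6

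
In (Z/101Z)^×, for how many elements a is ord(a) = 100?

φ(101) = 101 − 1 = 100 = 2^2 · 5^2.
(Z/101Z)^× is cyclic (|G| = 100); a cyclic group of order m has exactly φ(d) elements of each order d | m, and none otherwise.
100 = 2^2 · 5^2 divides 100, and φ(100) = 40.

40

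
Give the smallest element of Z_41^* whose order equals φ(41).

φ(41) = 41 − 1 = 40 = 2^3 · 5.
Test candidates g = 2, 3, … against the prime factors q ∈ {2, 5} of φ(41): g is a generator iff g^(40/q) ≢ 1 for every such q.
g = 2: 2^20 ≡ 1 — hits 1, so not a primitive root.
g = 3: 3^20 ≡ 40; 3^8 ≡ 1 — hits 1, so not a primitive root.
g = 4: 4^20 ≡ 1 — hits 1, so not a primitive root.
g = 5: 5^20 ≡ 1 — hits 1, so not a primitive root.
g = 6: 6^20 ≡ 40; 6^8 ≡ 10 — none is 1, so 6 is a primitive root.
So 6 is the smallest generator of (Z/41Z)^×.

6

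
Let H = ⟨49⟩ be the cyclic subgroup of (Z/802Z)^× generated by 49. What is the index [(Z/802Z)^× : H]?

ord(49) | φ(802) = φ(2)·φ(401) = 1·400 = 400 = 2^4 · 5^2.
Divisors of 400: 1, 2, 4, 5, 8, 10, 16, 20, 25, 40, 50, 80, 100, 200, 400.
Check 49^d mod 802 for each divisor in increasing order:
49^1 ≡ 49 (mod 802)
49^2 ≡ 797 (mod 802)
49^4 ≡ 25 (mod 802)
49^5 ≡ 423 (mod 802)
49^8 ≡ 625 (mod 802)
49^10 ≡ 83 (mod 802)
49^16 ≡ 51 (mod 802)
49^20 ≡ 473 (mod 802)
49^25 ≡ 381 (mod 802)
49^40 ≡ 773 (mod 802)
49^50 ≡ 801 (mod 802)
49^80 ≡ 39 (mod 802)
49^100 ≡ 1 (mod 802) ✓
The order of 49 is 100, so the subgroup it generates has 100 elements.
The index is φ(802) / ord(49) = 400 / 100 = 4.

4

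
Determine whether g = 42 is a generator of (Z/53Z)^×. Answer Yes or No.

No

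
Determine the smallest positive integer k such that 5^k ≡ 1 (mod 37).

36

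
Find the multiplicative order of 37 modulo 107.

By Lagrange's theorem, ord_107(37) divides φ(107) = 107 − 1 = 106 = 2 · 53.
Divisors of 106: 1, 2, 53, 106.
Check 37^d mod 107 for each divisor in increasing order:
37^1 ≡ 37 (mod 107)
37^2 ≡ 85 (mod 107)
37^53 ≡ 1 (mod 107) ✓
Hence ord(37) = 53.

53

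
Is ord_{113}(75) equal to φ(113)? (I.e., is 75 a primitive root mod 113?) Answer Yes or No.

φ(113) = 113 − 1 = 112 = 2^4 · 7.
75 is a primitive root mod 113 iff 75^(φ(113)/q) ≢ 1 for every prime q | φ(113), i.e. q ∈ {2, 7}.
75^56 ≡ 112 (mod 113)  [q = 2: ≢ 1 ✓]
75^16 ≡ 30 (mod 113)  [q = 7: ≢ 1 ✓]
None equal 1, so ord_113(75) = 112: 75 is a primitive root.

Yes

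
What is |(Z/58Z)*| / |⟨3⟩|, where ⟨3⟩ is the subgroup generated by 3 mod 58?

1

ord(3) | φ(58) = φ(2)·φ(29) = 1·28 = 28 = 2^2 · 7.
Divisors of 28: 1, 2, 4, 7, 14, 28.
Check 3^d mod 58 for each divisor in increasing order:
3^1 ≡ 3 (mod 58)
3^2 ≡ 9 (mod 58)
3^4 ≡ 23 (mod 58)
3^7 ≡ 41 (mod 58)
3^14 ≡ 57 (mod 58)
3^28 ≡ 1 (mod 58) ✓
The order of 3 is 28, so the subgroup it generates has 28 elements.
Index = |(Z/58Z)^×| / |⟨3⟩| = 28 / 28 = 1.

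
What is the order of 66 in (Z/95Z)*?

The order of 66 must divide φ(95) = φ(5·19) = (5−1)·(19−1) = 4·18 = 72 = 2^3 · 3^2.
Divisors of 72: 1, 2, 3, 4, 6, 8, 9, 12, 18, 24, 36, 72.
Check 66^d mod 95 for each divisor in increasing order:
66^1 ≡ 66 (mod 95)
66^2 ≡ 81 (mod 95)
66^3 ≡ 26 (mod 95)
66^4 ≡ 6 (mod 95)
66^6 ≡ 11 (mod 95)
66^8 ≡ 36 (mod 95)
66^9 ≡ 1 (mod 95) ✓
The smallest such exponent is 9, so the order of 66 is 9.

9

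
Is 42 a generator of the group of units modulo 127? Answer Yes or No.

No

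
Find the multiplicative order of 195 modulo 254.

9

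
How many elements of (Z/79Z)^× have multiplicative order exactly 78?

24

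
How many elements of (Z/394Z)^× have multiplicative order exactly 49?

42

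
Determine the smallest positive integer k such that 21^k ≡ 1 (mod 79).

13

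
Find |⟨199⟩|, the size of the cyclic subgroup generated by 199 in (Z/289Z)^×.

By Lagrange's theorem, ord_289(199) divides φ(289) = φ(17^2) = 17·(17−1) = 272 = 2^4 · 17.
Divisors of 272: 1, 2, 4, 8, 16, 17, 34, 68, 136, 272.
Compute 199^d (mod 289) for the divisors d until we hit 1:
199^1 ≡ 199
199^2 ≡ 8
199^4 ≡ 64
199^8 ≡ 50
199^16 ≡ 188
199^17 ≡ 131
199^34 ≡ 110
199^68 ≡ 251
199^136 ≡ 288
199^272 ≡ 1
Hence ord(199) = 272.

272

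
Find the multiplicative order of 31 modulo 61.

By Lagrange's theorem, ord_61(31) divides φ(61) = 61 − 1 = 60 = 2^2 · 3 · 5.
Divisors of 60: 1, 2, 3, 4, 5, 6, 10, 12, 15, 20, 30, 60.
Check 31^d mod 61 for each divisor in increasing order:
31^1 ≡ 31 (mod 61)
31^2 ≡ 46 (mod 61)
31^3 ≡ 23 (mod 61)
31^4 ≡ 42 (mod 61)
31^5 ≡ 21 (mod 61)
31^6 ≡ 41 (mod 61)
31^10 ≡ 14 (mod 61)
31^12 ≡ 34 (mod 61)
31^15 ≡ 50 (mod 61)
31^20 ≡ 13 (mod 61)
31^30 ≡ 60 (mod 61)
31^60 ≡ 1 (mod 61) ✓
Therefore the multiplicative order of 31 modulo 61 is 60.

60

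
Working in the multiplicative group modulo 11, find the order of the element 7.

10

The order of 7 must divide φ(11) = 11 − 1 = 10 = 2 · 5.
Divisors of 10: 1, 2, 5, 10.
Test each divisor d:
7^1 ≡ 7
7^2 ≡ 5
7^5 ≡ 10
7^10 ≡ 1
So ord_11(7) = 10.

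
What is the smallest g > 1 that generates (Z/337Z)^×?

10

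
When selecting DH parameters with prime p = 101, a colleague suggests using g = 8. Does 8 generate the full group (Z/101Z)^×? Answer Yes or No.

φ(101) = 101 − 1 = 100 = 2^2 · 5^2.
Test 8^(100/q) mod 101 for each prime factor q of 100:
8^50 ≡ 100 (mod 101)  [q = 2: ≢ 1 ✓]
8^20 ≡ 87 (mod 101)  [q = 5: ≢ 1 ✓]
All checks pass, so 8 has order 100 and is a primitive root modulo 101.

Yes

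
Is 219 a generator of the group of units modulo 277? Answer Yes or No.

Yes

φ(277) = 277 − 1 = 276 = 2^2 · 3 · 23.
An element g generates (Z/277Z)^× iff g^(276/q) ≢ 1 (mod 277) for each prime q ∈ {2, 3, 23}.
219^138 ≡ 276 (mod 277)  [q = 2: ≢ 1 ✓]
219^92 ≡ 160 (mod 277)  [q = 3: ≢ 1 ✓]
219^12 ≡ 169 (mod 277)  [q = 23: ≢ 1 ✓]
None equal 1, so ord_277(219) = 276: 219 is a primitive root.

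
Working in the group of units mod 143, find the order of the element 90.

10

Since 90 ∈ (Z/143Z)^×, its order divides φ(143) = φ(11·13) = (11−1)·(13−1) = 10·12 = 120 = 2^3 · 3 · 5.
Divisors of 120: 1, 2, 3, 4, 5, 6, 8, 10, 12, 15, 20, 24, 30, 40, 60, 120.
Check 90^d mod 143 for each divisor in increasing order:
90^1 ≡ 90 (mod 143)
90^2 ≡ 92 (mod 143)
90^3 ≡ 129 (mod 143)
90^4 ≡ 27 (mod 143)
90^5 ≡ 142 (mod 143)
90^6 ≡ 53 (mod 143)
90^8 ≡ 14 (mod 143)
90^10 ≡ 1 (mod 143) ✓
So ord_143(90) = 10.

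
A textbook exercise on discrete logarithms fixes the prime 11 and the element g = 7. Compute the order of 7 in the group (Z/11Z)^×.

By Lagrange's theorem, ord_11(7) divides φ(11) = 11 − 1 = 10 = 2 · 5.
Divisors of 10: 1, 2, 5, 10.
Check 7^d mod 11 for each divisor in increasing order:
7^1 ≡ 7
7^2 ≡ 5
7^5 ≡ 10
7^10 ≡ 1
So ord_11(7) = 10.

10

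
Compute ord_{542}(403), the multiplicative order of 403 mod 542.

By Lagrange's theorem, ord_542(403) divides φ(542) = φ(2)·φ(271) = 1·270 = 270 = 2 · 3^3 · 5.
Divisors of 270: 1, 2, 3, 5, 6, 9, 10, 15, 18, 27, 30, 45, 54, 90, 135, 270.
Evaluate successive powers at the divisors of 270:
403^1 ≡ 403 (mod 542)
403^2 ≡ 351 (mod 542)
403^3 ≡ 533 (mod 542)
403^5 ≡ 93 (mod 542)
403^6 ≡ 81 (mod 542)
403^9 ≡ 355 (mod 542)
403^10 ≡ 519 (mod 542)
403^15 ≡ 29 (mod 542)
403^18 ≡ 281 (mod 542)
403^27 ≡ 27 (mod 542)
403^30 ≡ 299 (mod 542)
403^45 ≡ 541 (mod 542)
403^54 ≡ 187 (mod 542)
403^90 ≡ 1 (mod 542) ✓
So ord_542(403) = 90.

90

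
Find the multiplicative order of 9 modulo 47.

Since 9 ∈ (Z/47Z)^×, its order divides φ(47) = 47 − 1 = 46 = 2 · 23.
Divisors of 46: 1, 2, 23, 46.
Check 9^d mod 47 for each divisor in increasing order:
9^1 ≡ 9
9^2 ≡ 34
9^23 ≡ 1
Hence ord(9) = 23.

23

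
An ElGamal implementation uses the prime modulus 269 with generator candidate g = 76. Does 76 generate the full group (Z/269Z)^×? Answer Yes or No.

φ(269) = 269 − 1 = 268 = 2^2 · 67.
76 is a primitive root mod 269 iff 76^(φ(269)/q) ≢ 1 for every prime q | φ(269), i.e. q ∈ {2, 67}.
76^134 ≡ 268 (mod 269)  [q = 2: ≢ 1 ✓]
76^4 ≡ 258 (mod 269)  [q = 67: ≢ 1 ✓]
None equal 1, so ord_269(76) = 268: 76 is a primitive root.

Yes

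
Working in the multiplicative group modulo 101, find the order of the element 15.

ord(15) | φ(101) = 101 − 1 = 100 = 2^2 · 5^2.
Divisors of 100: 1, 2, 4, 5, 10, 20, 25, 50, 100.
Test each divisor d:
15^1 ≡ 15
15^2 ≡ 23
15^4 ≡ 24
15^5 ≡ 57
15^10 ≡ 17
15^20 ≡ 87
15^25 ≡ 10
15^50 ≡ 100
15^100 ≡ 1
Therefore the multiplicative order of 15 modulo 101 is 100.

100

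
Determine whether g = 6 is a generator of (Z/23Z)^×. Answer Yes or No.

φ(23) = 23 − 1 = 22 = 2 · 11.
6 is a primitive root mod 23 iff 6^(φ(23)/q) ≢ 1 for every prime q | φ(23), i.e. q ∈ {2, 11}.
6^11 ≡ 1 (mod 23)  [q = 2: ≡ 1 ✗]
6^2 ≡ 13 (mod 23)  [q = 11: ≢ 1 ✓]
The check at q = 2 fails, so 6 generates a proper subgroup.

No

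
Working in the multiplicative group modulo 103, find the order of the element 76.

By Lagrange's theorem, ord_103(76) divides φ(103) = 103 − 1 = 102 = 2 · 3 · 17.
Divisors of 102: 1, 2, 3, 6, 17, 34, 51, 102.
Compute 76^d (mod 103) for the divisors d until we hit 1:
76^1 ≡ 76 (mod 103)
76^2 ≡ 8 (mod 103)
76^3 ≡ 93 (mod 103)
76^6 ≡ 100 (mod 103)
76^17 ≡ 1 (mod 103) ✓
Therefore the multiplicative order of 76 modulo 103 is 17.

17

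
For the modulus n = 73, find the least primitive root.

5

φ(73) = 73 − 1 = 72 = 2^3 · 3^2.
g is a primitive root iff g^(72/q) ≢ 1 (mod 73) for each prime q ∈ {2, 3}.
g = 2: 2^36 ≡ 1 — hits 1, so not a primitive root.
g = 3: 3^36 ≡ 1 — hits 1, so not a primitive root.
g = 4: 4^36 ≡ 1 — hits 1, so not a primitive root.
g = 5: 5^36 ≡ 72; 5^24 ≡ 8 — none is 1, so 5 is a primitive root.
The smallest primitive root modulo 73 is 5.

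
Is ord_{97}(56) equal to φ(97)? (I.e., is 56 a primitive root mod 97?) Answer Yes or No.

Yes

φ(97) = 97 − 1 = 96 = 2^5 · 3.
Test 56^(96/q) mod 97 for each prime factor q of 96:
56^48 ≡ 96 (mod 97)  [q = 2: ≢ 1 ✓]
56^32 ≡ 35 (mod 97)  [q = 3: ≢ 1 ✓]
Every test exponent gives a nontrivial residue, hence 56 generates the full group.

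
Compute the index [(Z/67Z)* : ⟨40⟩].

By Lagrange's theorem, ord_67(40) divides φ(67) = 67 − 1 = 66 = 2 · 3 · 11.
Divisors of 66: 1, 2, 3, 6, 11, 22, 33, 66.
Check 40^d mod 67 for each divisor in increasing order:
40^1 ≡ 40 (mod 67)
40^2 ≡ 59 (mod 67)
40^3 ≡ 15 (mod 67)
40^6 ≡ 24 (mod 67)
40^11 ≡ 1 (mod 67) ✓
The order of 40 is 11, so the subgroup it generates has 11 elements.
[(Z/67Z)^× : ⟨40⟩] = 66/11 = 6.

6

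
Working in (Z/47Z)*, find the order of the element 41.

The order of 41 must divide φ(47) = 47 − 1 = 46 = 2 · 23.
Divisors of 46: 1, 2, 23, 46.
Evaluate successive powers at the divisors of 46:
41^1 ≡ 41 (mod 47)
41^2 ≡ 36 (mod 47)
41^23 ≡ 46 (mod 47)
41^46 ≡ 1 (mod 47) ✓
So ord_47(41) = 46.

46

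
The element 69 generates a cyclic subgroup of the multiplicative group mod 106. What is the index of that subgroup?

4

The order of 69 must divide φ(106) = φ(2)·φ(53) = 1·52 = 52 = 2^2 · 13.
Divisors of 52: 1, 2, 4, 13, 26, 52.
Check 69^d mod 106 for each divisor in increasing order:
69^1 ≡ 69 (mod 106)
69^2 ≡ 97 (mod 106)
69^4 ≡ 81 (mod 106)
69^13 ≡ 1 (mod 106) ✓
Thus |⟨69⟩| = ord(69) = 13.
The index is φ(106) / ord(69) = 52 / 13 = 4.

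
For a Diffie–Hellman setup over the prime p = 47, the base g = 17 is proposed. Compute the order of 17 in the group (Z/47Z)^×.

23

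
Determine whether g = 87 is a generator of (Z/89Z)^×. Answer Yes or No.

φ(89) = 89 − 1 = 88 = 2^3 · 11.
87 is a primitive root mod 89 iff 87^(φ(89)/q) ≢ 1 for every prime q | φ(89), i.e. q ∈ {2, 11}.
87^44 ≡ 1 (mod 89)  [q = 2: ≡ 1 ✗]
87^8 ≡ 78 (mod 89)  [q = 11: ≢ 1 ✓]
The check at q = 2 fails, so 87 generates a proper subgroup.

No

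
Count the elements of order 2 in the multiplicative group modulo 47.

1

φ(47) = 47 − 1 = 46 = 2 · 23.
(Z/47Z)^× is cyclic (|G| = 46); a cyclic group of order m has exactly φ(d) elements of each order d | m, and none otherwise.
2 | 46, and φ(2) = 2 − 1 = 1.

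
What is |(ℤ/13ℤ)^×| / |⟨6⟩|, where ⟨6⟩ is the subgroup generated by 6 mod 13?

1

ord(6) | φ(13) = 13 − 1 = 12 = 2^2 · 3.
Divisors of 12: 1, 2, 3, 4, 6, 12.
Check 6^d mod 13 for each divisor in increasing order:
6^1 ≡ 6 (mod 13)
6^2 ≡ 10 (mod 13)
6^3 ≡ 8 (mod 13)
6^4 ≡ 9 (mod 13)
6^6 ≡ 12 (mod 13)
6^12 ≡ 1 (mod 13) ✓
So ord_13(6) = 12, hence |⟨6⟩| = 12.
Index = |(Z/13Z)^×| / |⟨6⟩| = 12 / 12 = 1.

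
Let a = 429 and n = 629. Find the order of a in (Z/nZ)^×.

36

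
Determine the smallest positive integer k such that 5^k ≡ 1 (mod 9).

The order of 5 must divide φ(9) = φ(3^2) = 3·(3−1) = 6 = 2 · 3.
Divisors of 6: 1, 2, 3, 6.
Evaluate successive powers at the divisors of 6:
5^1 ≡ 5 (mod 9)
5^2 ≡ 7 (mod 9)
5^3 ≡ 8 (mod 9)
5^6 ≡ 1 (mod 9) ✓
So ord_9(5) = 6.

6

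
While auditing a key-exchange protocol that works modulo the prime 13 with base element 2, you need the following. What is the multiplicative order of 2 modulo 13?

By Lagrange's theorem, ord_13(2) divides φ(13) = 13 − 1 = 12 = 2^2 · 3.
Divisors of 12: 1, 2, 3, 4, 6, 12.
Evaluate successive powers at the divisors of 12:
2^1 ≡ 2 (mod 13)
2^2 ≡ 4 (mod 13)
2^3 ≡ 8 (mod 13)
2^4 ≡ 3 (mod 13)
2^6 ≡ 12 (mod 13)
2^12 ≡ 1 (mod 13) ✓
Hence ord(2) = 12.

12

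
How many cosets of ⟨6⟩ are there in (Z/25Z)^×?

ord(6) | φ(25) = φ(5^2) = 5·(5−1) = 20 = 2^2 · 5.
Divisors of 20: 1, 2, 4, 5, 10, 20.
Compute 6^d (mod 25) for the divisors d until we hit 1:
6^1 ≡ 6 (mod 25)
6^2 ≡ 11 (mod 25)
6^4 ≡ 21 (mod 25)
6^5 ≡ 1 (mod 25) ✓
So ord_25(6) = 5, hence |⟨6⟩| = 5.
The index is φ(25) / ord(6) = 20 / 5 = 4.

4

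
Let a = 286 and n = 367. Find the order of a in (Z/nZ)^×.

122

Since 286 ∈ (Z/367Z)^×, its order divides φ(367) = 367 − 1 = 366 = 2 · 3 · 61.
Divisors of 366: 1, 2, 3, 6, 61, 122, 183, 366.
Compute 286^d (mod 367) for the divisors d until we hit 1:
286^1 ≡ 286 (mod 367)
286^2 ≡ 322 (mod 367)
286^3 ≡ 342 (mod 367)
286^6 ≡ 258 (mod 367)
286^61 ≡ 366 (mod 367)
286^122 ≡ 1 (mod 367) ✓
The smallest such exponent is 122, so the order of 286 is 122.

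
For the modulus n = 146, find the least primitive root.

φ(146) = φ(2)·φ(73) = 1·72 = 72 = 2^3 · 3^2.
Test candidates g = 2, 3, … against the prime factors q ∈ {2, 3} of φ(146): g is a generator iff g^(72/q) ≢ 1 for every such q.
g = 2: gcd(2, 146) = 2 > 1, not a unit — skip.
g = 3: 3^36 ≡ 1 — hits 1, so not a primitive root.
g = 4: gcd(4, 146) = 2 > 1, not a unit — skip.
g = 5: 5^36 ≡ 145; 5^24 ≡ 81 — none is 1, so 5 is a primitive root.
The smallest primitive root modulo 146 is 5.

5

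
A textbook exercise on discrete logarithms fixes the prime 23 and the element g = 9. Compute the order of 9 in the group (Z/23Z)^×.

11

ord(9) | φ(23) = 23 − 1 = 22 = 2 · 11.
Divisors of 22: 1, 2, 11, 22.
Check 9^d mod 23 for each divisor in increasing order:
9^1 ≡ 9 (mod 23)
9^2 ≡ 12 (mod 23)
9^11 ≡ 1 (mod 23) ✓
So ord_23(9) = 11.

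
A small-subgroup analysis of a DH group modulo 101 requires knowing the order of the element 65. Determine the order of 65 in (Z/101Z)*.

ord(65) | φ(101) = 101 − 1 = 100 = 2^2 · 5^2.
Divisors of 100: 1, 2, 4, 5, 10, 20, 25, 50, 100.
Test each divisor d:
65^1 ≡ 65
65^2 ≡ 84
65^4 ≡ 87
65^5 ≡ 100
65^10 ≡ 1
The smallest such exponent is 10, so the order of 65 is 10.

10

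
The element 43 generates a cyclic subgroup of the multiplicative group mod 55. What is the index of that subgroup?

The order of 43 must divide φ(55) = φ(5·11) = (5−1)·(11−1) = 4·10 = 40 = 2^3 · 5.
Divisors of 40: 1, 2, 4, 5, 8, 10, 20, 40.
Test each divisor d:
43^1 ≡ 43 (mod 55)
43^2 ≡ 34 (mod 55)
43^4 ≡ 1 (mod 55) ✓
Thus |⟨43⟩| = ord(43) = 4.
Index = |(Z/55Z)^×| / |⟨43⟩| = 40 / 4 = 10.

10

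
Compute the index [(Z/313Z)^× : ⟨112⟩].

Since 112 ∈ (Z/313Z)^×, its order divides φ(313) = 313 − 1 = 312 = 2^3 · 3 · 13.
Divisors of 312: 1, 2, 3, 4, 6, 8, 12, 13, 24, 26, 39, 52, 78, 104, 156, 312.
Evaluate successive powers at the divisors of 312:
112^1 ≡ 112
112^2 ≡ 24
112^3 ≡ 184
112^4 ≡ 263
112^6 ≡ 52
112^8 ≡ 309
112^12 ≡ 200
112^13 ≡ 177
112^24 ≡ 249
112^26 ≡ 29
112^39 ≡ 125
112^52 ≡ 215
112^78 ≡ 288
112^104 ≡ 214
112^156 ≡ 312
112^312 ≡ 1
So ord_313(112) = 312, hence |⟨112⟩| = 312.
The index is φ(313) / ord(112) = 312 / 312 = 1.

1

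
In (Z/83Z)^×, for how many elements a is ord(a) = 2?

1

φ(83) = 83 − 1 = 82 = 2 · 41.
(Z/83Z)^× is cyclic (|G| = 82); a cyclic group of order m has exactly φ(d) elements of each order d | m, and none otherwise.
2 | 82, and φ(2) = 2 − 1 = 1.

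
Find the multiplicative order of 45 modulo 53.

By Lagrange's theorem, ord_53(45) divides φ(53) = 53 − 1 = 52 = 2^2 · 13.
Divisors of 52: 1, 2, 4, 13, 26, 52.
Evaluate successive powers at the divisors of 52:
45^1 ≡ 45 (mod 53)
45^2 ≡ 11 (mod 53)
45^4 ≡ 15 (mod 53)
45^13 ≡ 30 (mod 53)
45^26 ≡ 52 (mod 53)
45^52 ≡ 1 (mod 53) ✓
So ord_53(45) = 52.

52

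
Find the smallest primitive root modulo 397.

φ(397) = 397 − 1 = 396 = 2^2 · 3^2 · 11.
g is a primitive root iff g^(396/q) ≢ 1 (mod 397) for each prime q ∈ {2, 3, 11}.
g = 2: 2^198 ≡ 396; 2^132 ≡ 1 — hits 1, so not a primitive root.
g = 3: 3^198 ≡ 1 — hits 1, so not a primitive root.
g = 4: 4^198 ≡ 1 — hits 1, so not a primitive root.
g = 5: 5^198 ≡ 396; 5^132 ≡ 362; 5^36 ≡ 290 — none is 1, so 5 is a primitive root.
The smallest primitive root modulo 397 is 5.

5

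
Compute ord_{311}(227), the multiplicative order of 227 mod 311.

Since 227 ∈ (Z/311Z)^×, its order divides φ(311) = 311 − 1 = 310 = 2 · 5 · 31.
Divisors of 310: 1, 2, 5, 10, 31, 62, 155, 310.
Evaluate successive powers at the divisors of 310:
227^1 ≡ 227 (mod 311)
227^2 ≡ 214 (mod 311)
227^5 ≡ 206 (mod 311)
227^10 ≡ 140 (mod 311)
227^31 ≡ 95 (mod 311)
227^62 ≡ 6 (mod 311)
227^155 ≡ 310 (mod 311)
227^310 ≡ 1 (mod 311) ✓
Therefore the multiplicative order of 227 modulo 311 is 310.

310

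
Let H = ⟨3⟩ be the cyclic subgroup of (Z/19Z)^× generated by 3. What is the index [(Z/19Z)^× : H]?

1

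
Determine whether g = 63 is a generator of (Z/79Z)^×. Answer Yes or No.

Yes

φ(79) = 79 − 1 = 78 = 2 · 3 · 13.
It suffices to check that the order of 63 is not a proper divisor of 78: compute 63^(78/q) for q ∈ {2, 3, 13}.
63^39 ≡ 78 (mod 79)  [q = 2: ≢ 1 ✓]
63^26 ≡ 23 (mod 79)  [q = 3: ≢ 1 ✓]
63^6 ≡ 65 (mod 79)  [q = 13: ≢ 1 ✓]
All checks pass, so 63 has order 78 and is a primitive root modulo 79.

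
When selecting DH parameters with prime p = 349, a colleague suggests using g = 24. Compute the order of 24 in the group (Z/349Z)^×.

12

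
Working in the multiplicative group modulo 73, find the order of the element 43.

24

The order of 43 must divide φ(73) = 73 − 1 = 72 = 2^3 · 3^2.
Divisors of 72: 1, 2, 3, 4, 6, 8, 9, 12, 18, 24, 36, 72.
Compute 43^d (mod 73) for the divisors d until we hit 1:
43^1 ≡ 43 (mod 73)
43^2 ≡ 24 (mod 73)
43^3 ≡ 10 (mod 73)
43^4 ≡ 65 (mod 73)
43^6 ≡ 27 (mod 73)
43^8 ≡ 64 (mod 73)
43^9 ≡ 51 (mod 73)
43^12 ≡ 72 (mod 73)
43^18 ≡ 46 (mod 73)
43^24 ≡ 1 (mod 73) ✓
Therefore the multiplicative order of 43 modulo 73 is 24.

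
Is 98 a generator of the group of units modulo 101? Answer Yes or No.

φ(101) = 101 − 1 = 100 = 2^2 · 5^2.
Test 98^(100/q) mod 101 for each prime factor q of 100:
98^50 ≡ 100 (mod 101)  [q = 2: ≢ 1 ✓]
98^20 ≡ 84 (mod 101)  [q = 5: ≢ 1 ✓]
All checks pass, so 98 has order 100 and is a primitive root modulo 101.

Yes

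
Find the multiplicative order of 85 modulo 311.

310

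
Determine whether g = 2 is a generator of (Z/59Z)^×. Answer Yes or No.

Yes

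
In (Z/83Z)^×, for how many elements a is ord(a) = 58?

φ(83) = 83 − 1 = 82 = 2 · 41.
(Z/83Z)^× is cyclic (|G| = 82); a cyclic group of order m has exactly φ(d) elements of each order d | m, and none otherwise.
Here 82 is not a multiple of 58, so there are no elements of order 58.

0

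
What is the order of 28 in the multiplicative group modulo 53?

13

ord(28) | φ(53) = 53 − 1 = 52 = 2^2 · 13.
Divisors of 52: 1, 2, 4, 13, 26, 52.
Evaluate successive powers at the divisors of 52:
28^1 ≡ 28 (mod 53)
28^2 ≡ 42 (mod 53)
28^4 ≡ 15 (mod 53)
28^13 ≡ 1 (mod 53) ✓
Hence ord(28) = 13.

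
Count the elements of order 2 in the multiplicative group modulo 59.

φ(59) = 59 − 1 = 58 = 2 · 29.
Since (Z/59Z)^× is cyclic of order 58, the number of elements of order d is φ(d) when d | 58 and 0 otherwise.
2 | 58, and φ(2) = 2 − 1 = 1.

1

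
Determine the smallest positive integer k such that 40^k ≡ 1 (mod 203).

84

By Lagrange's theorem, ord_203(40) divides φ(203) = φ(7·29) = (7−1)·(29−1) = 6·28 = 168 = 2^3 · 3 · 7.
Divisors of 168: 1, 2, 3, 4, 6, 7, 8, 12, 14, 21, 24, 28, 42, 56, 84, 168.
Evaluate successive powers at the divisors of 168:
40^1 ≡ 40
40^2 ≡ 179
40^3 ≡ 55
40^4 ≡ 170
40^6 ≡ 183
40^7 ≡ 12
40^8 ≡ 74
40^12 ≡ 197
40^14 ≡ 144
40^21 ≡ 104
40^24 ≡ 36
40^28 ≡ 30
40^42 ≡ 57
40^56 ≡ 88
40^84 ≡ 1
Hence ord(40) = 84.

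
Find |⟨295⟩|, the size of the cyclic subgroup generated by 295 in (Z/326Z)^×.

The order of 295 must divide φ(326) = φ(2)·φ(163) = 1·162 = 162 = 2 · 3^4.
Divisors of 162: 1, 2, 3, 6, 9, 18, 27, 54, 81, 162.
Check 295^d mod 326 for each divisor in increasing order:
295^1 ≡ 295 (mod 326)
295^2 ≡ 309 (mod 326)
295^3 ≡ 201 (mod 326)
295^6 ≡ 303 (mod 326)
295^9 ≡ 267 (mod 326)
295^18 ≡ 221 (mod 326)
295^27 ≡ 1 (mod 326) ✓
Therefore the multiplicative order of 295 modulo 326 is 27.

27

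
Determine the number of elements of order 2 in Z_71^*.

1

φ(71) = 71 − 1 = 70 = 2 · 5 · 7.
(Z/71Z)^× is cyclic (|G| = 70); a cyclic group of order m has exactly φ(d) elements of each order d | m, and none otherwise.
2 | 70, and φ(2) = 2 − 1 = 1.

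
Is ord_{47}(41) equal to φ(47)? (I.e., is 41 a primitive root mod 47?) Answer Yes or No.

Yes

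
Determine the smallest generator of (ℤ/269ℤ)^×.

2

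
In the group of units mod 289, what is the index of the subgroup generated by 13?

4

ord(13) | φ(289) = φ(17^2) = 17·(17−1) = 272 = 2^4 · 17.
Divisors of 272: 1, 2, 4, 8, 16, 17, 34, 68, 136, 272.
Check 13^d mod 289 for each divisor in increasing order:
13^1 ≡ 13 (mod 289)
13^2 ≡ 169 (mod 289)
13^4 ≡ 239 (mod 289)
13^8 ≡ 188 (mod 289)
13^16 ≡ 86 (mod 289)
13^17 ≡ 251 (mod 289)
13^34 ≡ 288 (mod 289)
13^68 ≡ 1 (mod 289) ✓
Thus |⟨13⟩| = ord(13) = 68.
[(Z/289Z)^× : ⟨13⟩] = 272/68 = 4.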